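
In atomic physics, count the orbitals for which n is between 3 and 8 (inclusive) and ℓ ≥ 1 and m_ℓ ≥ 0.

For each n in the range, tally the orbitals obeying ℓ ≥ 1 and m_ℓ ≥ 0:
n=3 → 5; n=4 → 9; n=5 → 14; n=6 → 20; n=7 → 27; n=8 → 35.
Total orbitals: 5 + 9 + 14 + 20 + 27 + 35 = 110.

110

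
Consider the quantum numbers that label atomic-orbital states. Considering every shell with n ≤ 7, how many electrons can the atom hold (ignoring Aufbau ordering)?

Total orbitals = 1² + 2² + 3² + 4² + 5² + 6² + 7² = 140. Doubling for spin gives 280 electrons.

280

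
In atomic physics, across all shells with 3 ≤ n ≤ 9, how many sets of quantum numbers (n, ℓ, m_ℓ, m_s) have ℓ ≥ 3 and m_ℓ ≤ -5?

40

Work shell by shell — for each n, count the (ℓ, m_ℓ) pairs that satisfy ℓ ≥ 3 and m_ℓ ≤ -5:
n=6 → 1; n=7 → 3; n=8 → 6; n=9 → 10.
Orbitals: 1 + 3 + 6 + 10 = 20. Including both spin states (m_s = ±1/2) gives 2 × 20 = 40 states.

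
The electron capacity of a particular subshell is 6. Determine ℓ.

2(2ℓ+1) = 6 ⇒ 2ℓ+1 = 3 ⇒ ℓ = 1.

ℓ = 1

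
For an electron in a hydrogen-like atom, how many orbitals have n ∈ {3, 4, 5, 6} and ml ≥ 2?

20

Work shell by shell — for each n, count the (l, ml) pairs that satisfy ml ≥ 2:
n=3 → 1; n=4 → 3; n=5 → 6; n=6 → 10.
Total orbitals: 1 + 3 + 6 + 10 = 20.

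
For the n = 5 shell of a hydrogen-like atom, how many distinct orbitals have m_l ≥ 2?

For n = 5, l ranges over 0 … 4.
Per l-value: l=2 → 1; l=3 → 2; l=4 → 3.
Total orbitals: 1 + 2 + 3 = 6.

6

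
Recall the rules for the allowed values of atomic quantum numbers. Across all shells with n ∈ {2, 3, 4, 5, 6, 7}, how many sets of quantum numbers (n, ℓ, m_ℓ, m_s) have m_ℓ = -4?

12

Treat each shell separately and count matching orbitals:
n=5 → 1; n=6 → 2; n=7 → 3.
Orbitals: 1 + 2 + 3 = 6. Including both spin states (m_s = ±1/2) gives 2 × 6 = 12 states.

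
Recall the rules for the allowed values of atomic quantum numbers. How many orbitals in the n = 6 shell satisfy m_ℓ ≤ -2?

10

Per ℓ-value: ℓ=2 → 1; ℓ=3 → 2; ℓ=4 → 3; ℓ=5 → 4.
Total orbitals: 1 + 2 + 3 + 4 = 10.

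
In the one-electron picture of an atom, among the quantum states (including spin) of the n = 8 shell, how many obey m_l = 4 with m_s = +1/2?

4

Per l-value: l=4 → 1; l=5 → 1; l=6 → 1; l=7 → 1.
Orbitals: 1 + 1 + 1 + 1 = 4. With m_s fixed to a single value there is one state per orbital, giving 4 states.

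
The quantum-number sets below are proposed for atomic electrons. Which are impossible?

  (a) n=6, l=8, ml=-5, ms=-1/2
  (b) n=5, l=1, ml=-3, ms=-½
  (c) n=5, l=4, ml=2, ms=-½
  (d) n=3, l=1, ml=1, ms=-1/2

(a) and (b)

(a) has l = 8 ≥ n = 6, violating 0 ≤ l ≤ n−1.
(b) has |ml| = 3 > l = 1, violating −l ≤ ml ≤ l.
The remaining sets (c), (d) satisfy all four rules.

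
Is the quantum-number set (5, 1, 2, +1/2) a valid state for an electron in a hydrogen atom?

Invalid

The magnetic quantum number must satisfy −l ≤ m_l ≤ l. With l = 1, m_l can only be -1, 0, 1, so m_l = 2 is forbidden.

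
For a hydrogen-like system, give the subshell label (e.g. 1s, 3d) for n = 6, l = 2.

l = 2 corresponds to the letter 'd', so the subshell is 6d.

6d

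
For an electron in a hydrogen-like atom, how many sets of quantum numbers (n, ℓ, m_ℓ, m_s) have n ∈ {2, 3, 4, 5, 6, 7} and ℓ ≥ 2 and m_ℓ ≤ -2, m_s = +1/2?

35

Count contributing orbitals for each principal shell:
n=3 → 1; n=4 → 3; n=5 → 6; n=6 → 10; n=7 → 15.
Orbitals: 1 + 3 + 6 + 10 + 15 = 35. With m_s fixed to +1/2 there is one state per orbital, so 35 states.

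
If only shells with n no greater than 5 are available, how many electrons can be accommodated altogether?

Total orbitals = 1² + 2² + 3² + 4² + 5² = 55. Doubling for spin gives 110 electrons.

110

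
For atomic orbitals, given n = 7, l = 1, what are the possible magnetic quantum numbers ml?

-1, 0, 1

ml takes every integer from −l to +l. With l = 1 that gives the 3 values -1, 0, 1.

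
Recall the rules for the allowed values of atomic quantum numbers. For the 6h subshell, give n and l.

The leading integer gives n = 6; the letter 'h' means l = 5.

n = 6, l = 5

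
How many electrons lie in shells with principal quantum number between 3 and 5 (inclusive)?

Shell n has n² orbitals: 3²=9 + 4²=16 + 5²=25 = 50 orbitals.
Two spin states per orbital: 2 × 50 = 100 electrons.

100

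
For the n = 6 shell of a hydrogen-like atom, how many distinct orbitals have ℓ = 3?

7

For n = 6, ℓ ranges over 0 … 5.
Per ℓ-value: ℓ=3 → 7.
Total orbitals: 7.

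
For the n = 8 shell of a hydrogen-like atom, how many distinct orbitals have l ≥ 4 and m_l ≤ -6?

The n = 8 shell has l = 0 through 7; check each.
Per l-value: l=6 → 1; l=7 → 2.
Total orbitals: 1 + 2 = 3.

3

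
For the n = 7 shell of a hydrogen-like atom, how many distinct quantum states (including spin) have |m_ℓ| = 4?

For n = 7, ℓ ranges over 0 … 6.
The (ℓ, m_ℓ) pairs meeting |m_ℓ| = 4 give: ℓ=4 → 2; ℓ=5 → 2; ℓ=6 → 2.
Orbitals: 2 + 2 + 2 = 6. Each orbital carries two spin states, so 6 × 2 = 12 states.

12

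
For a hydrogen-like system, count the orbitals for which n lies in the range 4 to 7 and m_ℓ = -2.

14

Work shell by shell — for each n, count the (ℓ, m_ℓ) pairs that satisfy m_ℓ = -2:
n=4 → 2; n=5 → 3; n=6 → 4; n=7 → 5.
Total orbitals: 2 + 3 + 4 + 5 = 14.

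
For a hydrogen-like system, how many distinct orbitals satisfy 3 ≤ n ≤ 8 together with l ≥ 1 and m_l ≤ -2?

56

Treat each shell separately and count matching orbitals:
n=3 → 1; n=4 → 3; n=5 → 6; n=6 → 10; n=7 → 15; n=8 → 21.
Total orbitals: 1 + 3 + 6 + 10 + 15 + 21 = 56.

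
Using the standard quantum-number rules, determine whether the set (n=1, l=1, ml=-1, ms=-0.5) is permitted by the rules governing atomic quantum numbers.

The orbital quantum number must satisfy 0 ≤ l ≤ n−1. With n = 1 the allowed l values are 0, so l = 1 is out of range.

Invalid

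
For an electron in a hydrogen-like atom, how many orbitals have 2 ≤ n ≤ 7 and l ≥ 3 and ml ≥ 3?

Treat each shell separately and count matching orbitals:
n=4 → 1; n=5 → 3; n=6 → 6; n=7 → 10.
Total orbitals: 1 + 3 + 6 + 10 = 20.

20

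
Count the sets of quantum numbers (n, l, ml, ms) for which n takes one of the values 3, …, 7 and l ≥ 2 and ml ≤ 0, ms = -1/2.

65

For each n in the range, tally the orbitals obeying l ≥ 2 and ml ≤ 0:
n=3 → 3; n=4 → 7; n=5 → 12; n=6 → 18; n=7 → 25.
Orbitals: 3 + 7 + 12 + 18 + 25 = 65. With ms fixed to -1/2 there is one state per orbital, so 65 states.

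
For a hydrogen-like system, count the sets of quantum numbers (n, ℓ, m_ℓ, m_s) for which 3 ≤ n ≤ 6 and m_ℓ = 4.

6

Treat each shell separately and count matching orbitals:
n=5 → 1; n=6 → 2.
Orbitals: 1 + 2 = 3. Including both spin states (m_s = ±1/2) gives 2 × 3 = 6 states.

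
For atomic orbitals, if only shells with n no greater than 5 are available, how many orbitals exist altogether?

55

Total orbitals = 1² + 2² + 3² + 4² + 5² = 55.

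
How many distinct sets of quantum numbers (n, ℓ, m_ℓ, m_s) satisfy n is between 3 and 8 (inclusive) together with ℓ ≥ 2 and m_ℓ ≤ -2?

112

Treat each shell separately and count matching orbitals:
n=3 → 1; n=4 → 3; n=5 → 6; n=6 → 10; n=7 → 15; n=8 → 21.
Orbitals: 1 + 3 + 6 + 10 + 15 + 21 = 56. Including both spin states (m_s = ±1/2) gives 2 × 56 = 112 states.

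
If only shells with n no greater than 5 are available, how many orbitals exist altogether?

Total orbitals = 1² + 2² + 3² + 4² + 5² = 55.

55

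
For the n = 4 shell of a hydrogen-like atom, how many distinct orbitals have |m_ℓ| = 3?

2

Go through ℓ = 0, …, 3 (the values permitted for n = 4).
Contributions: ℓ=3 → 2.
Total orbitals: 2.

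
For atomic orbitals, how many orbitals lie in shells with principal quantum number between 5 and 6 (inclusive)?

Shell n has n² orbitals: 5²=25 + 6²=36 = 61 orbitals.

61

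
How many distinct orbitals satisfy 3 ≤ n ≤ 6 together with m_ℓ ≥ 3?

Work shell by shell — for each n, count the (ℓ, m_ℓ) pairs that satisfy m_ℓ ≥ 3:
n=4 → 1; n=5 → 3; n=6 → 6.
Total orbitals: 1 + 3 + 6 = 10.

10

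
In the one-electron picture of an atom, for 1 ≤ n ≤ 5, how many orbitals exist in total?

55

Total orbitals = 1² + 2² + 3² + 4² + 5² = 55.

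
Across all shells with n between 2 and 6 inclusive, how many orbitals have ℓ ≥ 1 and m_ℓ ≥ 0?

Per-shell orbital counts meeting the constraint:
n=2 → 2; n=3 → 5; n=4 → 9; n=5 → 14; n=6 → 20.
Total orbitals: 2 + 5 + 9 + 14 + 20 = 50.

50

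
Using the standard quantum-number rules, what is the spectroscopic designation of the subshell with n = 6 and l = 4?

6g

l = 4 corresponds to the letter 'g', so the subshell is 6g.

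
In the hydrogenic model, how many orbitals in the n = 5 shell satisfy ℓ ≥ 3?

The (ℓ, m_ℓ) pairs meeting ℓ ≥ 3 give: ℓ=3 → 7; ℓ=4 → 9.
Total orbitals: 7 + 9 = 16.

16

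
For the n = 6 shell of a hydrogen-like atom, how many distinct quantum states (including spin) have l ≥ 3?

54

For n = 6, l ranges over 0 … 5.
Contributions: l=3 → 7; l=4 → 9; l=5 → 11.
Orbitals: 7 + 9 + 11 = 27. Each orbital carries two spin states, so 27 × 2 = 54 states.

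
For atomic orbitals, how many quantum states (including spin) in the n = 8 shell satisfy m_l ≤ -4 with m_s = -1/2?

10

The n = 8 shell has l = 0 through 7; check each.
The (l, m_l) pairs meeting m_l ≤ -4 give: l=4 → 1; l=5 → 2; l=6 → 3; l=7 → 4.
Orbitals: 1 + 2 + 3 + 4 = 10. With m_s fixed to a single value there is one state per orbital, giving 10 states.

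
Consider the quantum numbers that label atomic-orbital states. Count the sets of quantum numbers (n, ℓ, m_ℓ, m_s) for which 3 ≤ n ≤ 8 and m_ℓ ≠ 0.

332

Work shell by shell — for each n, count the (ℓ, m_ℓ) pairs that satisfy m_ℓ ≠ 0:
n=3 → 6; n=4 → 12; n=5 → 20; n=6 → 30; n=7 → 42; n=8 → 56.
Orbitals: 6 + 12 + 20 + 30 + 42 + 56 = 166. Including both spin states (m_s = ±1/2) gives 2 × 166 = 332 states.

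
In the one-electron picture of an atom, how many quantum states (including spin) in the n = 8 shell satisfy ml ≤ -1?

With n = 8 the allowed l are 0, 1, …, 7.
Orbitals with ml ≤ -1, by l: l=1 → 1; l=2 → 2; l=3 → 3; l=4 → 4; l=5 → 5; l=6 → 6; l=7 → 7.
Orbitals: 1 + 2 + 3 + 4 + 5 + 6 + 7 = 28. Each orbital carries two spin states, so 28 × 2 = 56 states.

56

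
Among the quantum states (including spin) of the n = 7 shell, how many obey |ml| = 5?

8

For n = 7, l ranges over 0 … 6.
Contributions: l=5 → 2; l=6 → 2.
Orbitals: 2 + 2 = 4. Each orbital carries two spin states, so 4 × 2 = 8 states.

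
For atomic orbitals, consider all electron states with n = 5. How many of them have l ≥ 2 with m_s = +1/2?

With n = 5 the allowed l are 0, 1, …, 4.
The (l, m_l) pairs meeting l ≥ 2 give: l=2 → 5; l=3 → 7; l=4 → 9.
Orbitals: 5 + 7 + 9 = 21. With m_s fixed to a single value there is one state per orbital, giving 21 states.

21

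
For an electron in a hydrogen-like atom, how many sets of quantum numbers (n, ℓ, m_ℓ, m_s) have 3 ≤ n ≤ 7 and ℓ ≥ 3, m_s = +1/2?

Treat each shell separately and count matching orbitals:
n=4 → 7; n=5 → 16; n=6 → 27; n=7 → 40.
Orbitals: 7 + 16 + 27 + 40 = 90. With m_s fixed to +1/2 there is one state per orbital, so 90 states.

90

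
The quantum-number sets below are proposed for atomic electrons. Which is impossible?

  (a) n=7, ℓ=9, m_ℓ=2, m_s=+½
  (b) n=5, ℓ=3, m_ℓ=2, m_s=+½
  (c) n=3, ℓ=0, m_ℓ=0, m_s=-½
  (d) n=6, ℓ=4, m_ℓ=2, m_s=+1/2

(a) has ℓ = 9 ≥ n = 7, violating 0 ≤ ℓ ≤ n−1.
The remaining sets (b), (c), (d) satisfy all four rules.

(a)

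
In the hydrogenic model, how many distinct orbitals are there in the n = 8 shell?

The n = 8 shell contains n² = 8² = 64 orbitals.

64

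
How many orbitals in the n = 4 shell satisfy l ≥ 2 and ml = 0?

With n = 4 the allowed l are 0, 1, …, 3.
The (l, ml) pairs meeting l ≥ 2 and ml = 0 give: l=2 → 1; l=3 → 1.
Total orbitals: 1 + 1 = 2.

2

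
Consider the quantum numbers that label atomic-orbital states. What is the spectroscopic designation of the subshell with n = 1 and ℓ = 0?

ℓ = 0 corresponds to the letter 's', so the subshell is 1s.

1s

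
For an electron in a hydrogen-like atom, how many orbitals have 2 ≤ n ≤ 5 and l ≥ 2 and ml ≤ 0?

Treat each shell separately and count matching orbitals:
n=3 → 3; n=4 → 7; n=5 → 12.
Total orbitals: 3 + 7 + 12 = 22.

22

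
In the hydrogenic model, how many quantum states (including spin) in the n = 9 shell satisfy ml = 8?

2

For n = 9, l ranges over 0 … 8.
Orbitals with ml = 8, by l: l=8 → 1.
Orbitals: 1. Each orbital carries two spin states, so 1 × 2 = 2 states.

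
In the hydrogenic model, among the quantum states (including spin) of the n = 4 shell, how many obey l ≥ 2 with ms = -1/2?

12

Go through l = 0, …, 3 (the values permitted for n = 4).
Contributions: l=2 → 5; l=3 → 7.
Orbitals: 5 + 7 = 12. With ms fixed to a single value there is one state per orbital, giving 12 states.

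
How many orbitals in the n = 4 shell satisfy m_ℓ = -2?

The n = 4 shell has ℓ = 0 through 3; check each.
Per ℓ-value: ℓ=2 → 1; ℓ=3 → 1.
Total orbitals: 1 + 1 = 2.

2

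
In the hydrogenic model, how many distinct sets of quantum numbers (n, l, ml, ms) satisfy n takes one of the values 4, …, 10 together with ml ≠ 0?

For each n in the range, tally the orbitals obeying ml ≠ 0:
n=4 → 12; n=5 → 20; n=6 → 30; n=7 → 42; n=8 → 56; n=9 → 72; n=10 → 90.
Orbitals: 12 + 20 + 30 + 42 + 56 + 72 + 90 = 322. Including both spin states (ms = ±1/2) gives 2 × 322 = 644 states.

644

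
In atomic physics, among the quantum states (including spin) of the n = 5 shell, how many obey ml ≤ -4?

Orbitals with ml ≤ -4, by l: l=4 → 1.
Orbitals: 1. Each orbital carries two spin states, so 1 × 2 = 2 states.

2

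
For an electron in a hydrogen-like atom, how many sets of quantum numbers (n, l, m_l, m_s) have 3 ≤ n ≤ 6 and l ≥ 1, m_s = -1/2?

82

Treat each shell separately and count matching orbitals:
n=3 → 8; n=4 → 15; n=5 → 24; n=6 → 35.
Orbitals: 8 + 15 + 24 + 35 = 82. With m_s fixed to -1/2 there is one state per orbital, so 82 states.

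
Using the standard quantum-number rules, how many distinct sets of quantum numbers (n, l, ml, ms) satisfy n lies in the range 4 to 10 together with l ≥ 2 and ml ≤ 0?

378

Per-shell orbital counts meeting the constraint:
n=4 → 7; n=5 → 12; n=6 → 18; n=7 → 25; n=8 → 33; n=9 → 42; n=10 → 52.
Orbitals: 7 + 12 + 18 + 25 + 33 + 42 + 52 = 189. Including both spin states (ms = ±1/2) gives 2 × 189 = 378 states.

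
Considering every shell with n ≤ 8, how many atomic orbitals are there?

204

Total orbitals = 1² + 2² + 3² + 4² + 5² + 6² + 7² + 8² = 204.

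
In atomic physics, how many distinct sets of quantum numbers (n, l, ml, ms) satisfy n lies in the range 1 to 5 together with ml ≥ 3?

8

Treat each shell separately and count matching orbitals:
n=4 → 1; n=5 → 3.
Orbitals: 1 + 3 = 4. Including both spin states (ms = ±1/2) gives 2 × 4 = 8 states.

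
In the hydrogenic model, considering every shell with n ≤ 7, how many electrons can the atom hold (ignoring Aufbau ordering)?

280

Total orbitals = 1² + 2² + 3² + 4² + 5² + 6² + 7² = 140. Doubling for spin gives 280 electrons.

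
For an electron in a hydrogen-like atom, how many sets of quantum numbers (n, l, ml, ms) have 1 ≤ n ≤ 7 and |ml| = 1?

Per-shell orbital counts meeting the constraint:
n=2 → 2; n=3 → 4; n=4 → 6; n=5 → 8; n=6 → 10; n=7 → 12.
Orbitals: 2 + 4 + 6 + 8 + 10 + 12 = 42. Including both spin states (ms = ±1/2) gives 2 × 42 = 84 states.

84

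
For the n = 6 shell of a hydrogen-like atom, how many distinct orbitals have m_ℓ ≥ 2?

10

The n = 6 shell has ℓ = 0 through 5; check each.
Orbitals with m_ℓ ≥ 2, by ℓ: ℓ=2 → 1; ℓ=3 → 2; ℓ=4 → 3; ℓ=5 → 4.
Total orbitals: 1 + 2 + 3 + 4 = 10.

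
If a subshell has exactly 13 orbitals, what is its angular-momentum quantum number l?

l = 6 (i)

2l+1 = 13 gives l = 6.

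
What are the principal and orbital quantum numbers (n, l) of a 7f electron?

n = 7, l = 3

The leading integer gives n = 7; the letter 'f' means l = 3.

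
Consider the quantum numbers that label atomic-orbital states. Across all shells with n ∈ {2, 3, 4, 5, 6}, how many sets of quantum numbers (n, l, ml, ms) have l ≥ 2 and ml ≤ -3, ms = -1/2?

10

Per-shell orbital counts meeting the constraint:
n=4 → 1; n=5 → 3; n=6 → 6.
Orbitals: 1 + 3 + 6 = 10. With ms fixed to -1/2 there is one state per orbital, so 10 states.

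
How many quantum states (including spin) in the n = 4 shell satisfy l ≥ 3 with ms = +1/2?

7

The n = 4 shell has l = 0 through 3; check each.
Orbitals with l ≥ 3, by l: l=3 → 7.
Orbitals: 7. With ms fixed to a single value there is one state per orbital, giving 7 states.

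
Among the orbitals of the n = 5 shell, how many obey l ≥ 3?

Go through l = 0, …, 4 (the values permitted for n = 5).
Orbitals with l ≥ 3, by l: l=3 → 7; l=4 → 9.
Total orbitals: 7 + 9 = 16.

16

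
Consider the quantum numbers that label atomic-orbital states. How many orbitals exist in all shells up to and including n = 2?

Total orbitals = 1² + 2² = 5.

5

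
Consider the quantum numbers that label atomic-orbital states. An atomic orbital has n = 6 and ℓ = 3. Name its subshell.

6f

ℓ = 3 corresponds to the letter 'f', so the subshell is 6f.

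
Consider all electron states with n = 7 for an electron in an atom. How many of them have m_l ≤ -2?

30

For n = 7, l ranges over 0 … 6.
Per l-value: l=2 → 1; l=3 → 2; l=4 → 3; l=5 → 4; l=6 → 5.
Orbitals: 1 + 2 + 3 + 4 + 5 = 15. Each orbital carries two spin states, so 15 × 2 = 30 states.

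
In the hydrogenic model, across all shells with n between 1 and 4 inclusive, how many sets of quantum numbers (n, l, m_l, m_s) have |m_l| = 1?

24

Go shell by shell, enumerating (l, m_l) with |m_l| = 1:
n=2 → 2; n=3 → 4; n=4 → 6.
Orbitals: 2 + 4 + 6 = 12. Including both spin states (m_s = ±1/2) gives 2 × 12 = 24 states.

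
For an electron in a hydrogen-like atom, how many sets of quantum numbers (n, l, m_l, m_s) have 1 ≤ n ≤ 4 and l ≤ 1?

Treat each shell separately and count matching orbitals:
n=1 → 1; n=2 → 4; n=3 → 4; n=4 → 4.
Orbitals: 1 + 4 + 4 + 4 = 13. Including both spin states (m_s = ±1/2) gives 2 × 13 = 26 states.

26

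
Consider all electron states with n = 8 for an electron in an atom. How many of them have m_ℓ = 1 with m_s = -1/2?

Contributions: ℓ=1 → 1; ℓ=2 → 1; ℓ=3 → 1; ℓ=4 → 1; ℓ=5 → 1; ℓ=6 → 1; ℓ=7 → 1.
Orbitals: 1 + 1 + 1 + 1 + 1 + 1 + 1 = 7. With m_s fixed to a single value there is one state per orbital, giving 7 states.

7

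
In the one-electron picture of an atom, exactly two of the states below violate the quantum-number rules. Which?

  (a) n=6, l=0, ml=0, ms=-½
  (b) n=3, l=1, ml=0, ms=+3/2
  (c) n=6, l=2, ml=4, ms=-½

(b) has ms = +3/2, but an electron's spin must be ±1/2.
(c) has |ml| = 4 > l = 2, violating −l ≤ ml ≤ l.
The remaining set (a) satisfies all four rules.

(b) and (c)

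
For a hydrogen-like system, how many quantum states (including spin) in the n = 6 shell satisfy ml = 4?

4

For n = 6, l ranges over 0 … 5.
Contributions: l=4 → 1; l=5 → 1.
Orbitals: 1 + 1 = 2. Each orbital carries two spin states, so 2 × 2 = 4 states.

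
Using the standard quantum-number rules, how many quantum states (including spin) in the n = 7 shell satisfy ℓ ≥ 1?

96

For n = 7, ℓ ranges over 0 … 6.
The (ℓ, m_ℓ) pairs meeting ℓ ≥ 1 give: ℓ=1 → 3; ℓ=2 → 5; ℓ=3 → 7; ℓ=4 → 9; ℓ=5 → 11; ℓ=6 → 13.
Orbitals: 3 + 5 + 7 + 9 + 11 + 13 = 48. Each orbital carries two spin states, so 48 × 2 = 96 states.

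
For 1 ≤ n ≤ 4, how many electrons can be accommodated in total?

60

Total orbitals = 1² + 2² + 3² + 4² = 30. Doubling for spin gives 60 electrons.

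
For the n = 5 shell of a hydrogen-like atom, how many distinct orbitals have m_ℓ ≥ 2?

6

For n = 5, ℓ ranges over 0 … 4.
The (ℓ, m_ℓ) pairs meeting m_ℓ ≥ 2 give: ℓ=2 → 1; ℓ=3 → 2; ℓ=4 → 3.
Total orbitals: 1 + 2 + 3 = 6.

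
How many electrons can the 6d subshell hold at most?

A subshell with ℓ = 2 has 2ℓ+1 = 5 orbitals, each holding 2 electrons (spin ±1/2), so 5 × 2 = 10.

10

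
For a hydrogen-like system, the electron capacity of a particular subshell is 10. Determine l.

l = 2 (d)

2(2l+1) = 10 ⇒ 2l+1 = 5 ⇒ l = 2.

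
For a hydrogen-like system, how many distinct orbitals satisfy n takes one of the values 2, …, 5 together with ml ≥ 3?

Work shell by shell — for each n, count the (l, ml) pairs that satisfy ml ≥ 3:
n=4 → 1; n=5 → 3.
Total orbitals: 1 + 3 = 4.

4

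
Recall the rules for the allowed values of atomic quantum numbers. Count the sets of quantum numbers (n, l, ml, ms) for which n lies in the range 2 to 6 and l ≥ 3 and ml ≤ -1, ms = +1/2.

Count contributing orbitals for each principal shell:
n=4 → 3; n=5 → 7; n=6 → 12.
Orbitals: 3 + 7 + 12 = 22. With ms fixed to +1/2 there is one state per orbital, so 22 states.

22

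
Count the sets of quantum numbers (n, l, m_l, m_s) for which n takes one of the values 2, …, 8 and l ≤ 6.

For each n in the range, tally the orbitals obeying l ≤ 6:
n=2 → 4; n=3 → 9; n=4 → 16; n=5 → 25; n=6 → 36; n=7 → 49; n=8 → 49.
Orbitals: 4 + 9 + 16 + 25 + 36 + 49 + 49 = 188. Including both spin states (m_s = ±1/2) gives 2 × 188 = 376 states.

376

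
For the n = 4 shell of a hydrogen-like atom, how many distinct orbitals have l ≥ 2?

12

Orbitals with l ≥ 2, by l: l=2 → 5; l=3 → 7.
Total orbitals: 5 + 7 = 12.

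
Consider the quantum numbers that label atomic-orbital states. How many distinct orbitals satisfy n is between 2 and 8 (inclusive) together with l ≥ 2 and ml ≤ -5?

10

Treat each shell separately and count matching orbitals:
n=6 → 1; n=7 → 3; n=8 → 6.
Total orbitals: 1 + 3 + 6 = 10.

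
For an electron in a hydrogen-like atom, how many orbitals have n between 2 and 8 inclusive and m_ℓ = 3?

For each n in the range, tally the orbitals obeying m_ℓ = 3:
n=4 → 1; n=5 → 2; n=6 → 3; n=7 → 4; n=8 → 5.
Total orbitals: 1 + 2 + 3 + 4 + 5 = 15.

15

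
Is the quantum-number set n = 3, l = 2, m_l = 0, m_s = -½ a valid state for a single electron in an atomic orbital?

Valid

n = 3 is a positive integer. l = 2 satisfies 0 ≤ l ≤ n−1 = 2. m_l = 0 lies in the range −l … +l (here −2 … 2). m_s = -1/2 is one of ±1/2.
All four constraints are satisfied.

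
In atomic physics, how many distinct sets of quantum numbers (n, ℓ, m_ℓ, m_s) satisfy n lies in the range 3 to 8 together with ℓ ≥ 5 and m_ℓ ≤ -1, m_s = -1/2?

34

Work shell by shell — for each n, count the (ℓ, m_ℓ) pairs that satisfy ℓ ≥ 5 and m_ℓ ≤ -1:
n=6 → 5; n=7 → 11; n=8 → 18.
Orbitals: 5 + 11 + 18 = 34. With m_s fixed to -1/2 there is one state per orbital, so 34 states.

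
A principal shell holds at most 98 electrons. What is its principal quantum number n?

n = 7

2n² = 98 ⇒ n² = 49 ⇒ n = 7.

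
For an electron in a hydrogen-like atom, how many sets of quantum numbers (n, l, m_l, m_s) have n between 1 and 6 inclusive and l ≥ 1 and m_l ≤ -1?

70

Treat each shell separately and count matching orbitals:
n=2 → 1; n=3 → 3; n=4 → 6; n=5 → 10; n=6 → 15.
Orbitals: 1 + 3 + 6 + 10 + 15 = 35. Including both spin states (m_s = ±1/2) gives 2 × 35 = 70 states.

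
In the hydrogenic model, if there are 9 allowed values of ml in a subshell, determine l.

ml ranges over 2l+1 integers, so 2l+1 = 9 ⇒ l = 4.

l = 4 (g)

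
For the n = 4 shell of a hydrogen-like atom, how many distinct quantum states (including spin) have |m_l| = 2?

Per l-value: l=2 → 2; l=3 → 2.
Orbitals: 2 + 2 = 4. Each orbital carries two spin states, so 4 × 2 = 8 states.

8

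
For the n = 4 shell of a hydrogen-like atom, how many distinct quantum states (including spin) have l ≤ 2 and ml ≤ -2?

2

Go through l = 0, …, 3 (the values permitted for n = 4).
Per l-value: l=2 → 1.
Orbitals: 1. Each orbital carries two spin states, so 1 × 2 = 2 states.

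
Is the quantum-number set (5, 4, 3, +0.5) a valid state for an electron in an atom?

n = 5 is a positive integer. l = 4 satisfies 0 ≤ l ≤ n−1 = 4. m_l = 3 lies in the range −l … +l (here −4 … 4). m_s = +1/2 is one of ±1/2.
All four constraints are satisfied.

Allowed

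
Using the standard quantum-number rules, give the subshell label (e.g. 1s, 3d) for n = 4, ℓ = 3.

ℓ = 3 corresponds to the letter 'f', so the subshell is 4f.

4f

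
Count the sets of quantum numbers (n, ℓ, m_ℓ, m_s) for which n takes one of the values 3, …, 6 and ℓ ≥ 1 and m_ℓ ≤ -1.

Go shell by shell, enumerating (ℓ, m_ℓ) with ℓ ≥ 1 and m_ℓ ≤ -1:
n=3 → 3; n=4 → 6; n=5 → 10; n=6 → 15.
Orbitals: 3 + 6 + 10 + 15 = 34. Including both spin states (m_s = ±1/2) gives 2 × 34 = 68 states.

68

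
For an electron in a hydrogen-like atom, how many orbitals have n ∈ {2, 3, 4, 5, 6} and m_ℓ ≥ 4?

4

Per-shell orbital counts meeting the constraint:
n=5 → 1; n=6 → 3.
Total orbitals: 1 + 3 = 4.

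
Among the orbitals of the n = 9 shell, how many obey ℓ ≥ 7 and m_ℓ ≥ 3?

11

Orbitals with ℓ ≥ 7 and m_ℓ ≥ 3, by ℓ: ℓ=7 → 5; ℓ=8 → 6.
Total orbitals: 5 + 6 = 11.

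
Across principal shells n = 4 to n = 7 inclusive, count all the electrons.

252

Shell n has n² orbitals: 4²=16 + 5²=25 + 6²=36 + 7²=49 = 126 orbitals.
Two spin states per orbital: 2 × 126 = 252 electrons.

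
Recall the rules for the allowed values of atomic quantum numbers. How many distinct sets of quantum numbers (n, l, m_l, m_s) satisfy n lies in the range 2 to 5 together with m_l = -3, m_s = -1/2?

For each n in the range, tally the orbitals obeying m_l = -3:
n=4 → 1; n=5 → 2.
Orbitals: 1 + 2 = 3. With m_s fixed to -1/2 there is one state per orbital, so 3 states.

3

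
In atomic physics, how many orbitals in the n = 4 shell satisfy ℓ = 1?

Per ℓ-value: ℓ=1 → 3.
Total orbitals: 3.

3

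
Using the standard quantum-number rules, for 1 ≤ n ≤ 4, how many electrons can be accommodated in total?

Total orbitals = 1² + 2² + 3² + 4² = 30. Doubling for spin gives 60 electrons.

60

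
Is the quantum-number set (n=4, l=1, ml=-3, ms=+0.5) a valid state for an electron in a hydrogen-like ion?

No

The magnetic quantum number must satisfy −l ≤ ml ≤ l. With l = 1, ml can only be -1, 0, 1, so ml = -3 is forbidden.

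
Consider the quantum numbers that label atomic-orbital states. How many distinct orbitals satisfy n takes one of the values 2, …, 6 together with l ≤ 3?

Count contributing orbitals for each principal shell:
n=2 → 4; n=3 → 9; n=4 → 16; n=5 → 16; n=6 → 16.
Total orbitals: 4 + 9 + 16 + 16 + 16 = 61.

61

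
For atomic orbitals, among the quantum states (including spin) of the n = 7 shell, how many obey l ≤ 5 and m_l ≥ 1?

30

Per l-value: l=1 → 1; l=2 → 2; l=3 → 3; l=4 → 4; l=5 → 5.
Orbitals: 1 + 2 + 3 + 4 + 5 = 15. Each orbital carries two spin states, so 15 × 2 = 30 states.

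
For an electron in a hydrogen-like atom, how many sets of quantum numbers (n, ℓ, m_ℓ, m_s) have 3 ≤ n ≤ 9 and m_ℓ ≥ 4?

70

For each n in the range, tally the orbitals obeying m_ℓ ≥ 4:
n=5 → 1; n=6 → 3; n=7 → 6; n=8 → 10; n=9 → 15.
Orbitals: 1 + 3 + 6 + 10 + 15 = 35. Including both spin states (m_s = ±1/2) gives 2 × 35 = 70 states.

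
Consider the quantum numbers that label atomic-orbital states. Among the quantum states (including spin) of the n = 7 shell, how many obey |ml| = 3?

16

The n = 7 shell has l = 0 through 6; check each.
The (l, ml) pairs meeting |ml| = 3 give: l=3 → 2; l=4 → 2; l=5 → 2; l=6 → 2.
Orbitals: 2 + 2 + 2 + 2 = 8. Each orbital carries two spin states, so 8 × 2 = 16 states.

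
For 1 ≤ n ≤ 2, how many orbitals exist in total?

5

Total orbitals = 1² + 2² = 5.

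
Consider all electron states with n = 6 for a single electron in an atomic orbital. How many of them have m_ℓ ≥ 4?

Go through ℓ = 0, …, 5 (the values permitted for n = 6).
Per ℓ-value: ℓ=4 → 1; ℓ=5 → 2.
Orbitals: 1 + 2 = 3. Each orbital carries two spin states, so 3 × 2 = 6 states.

6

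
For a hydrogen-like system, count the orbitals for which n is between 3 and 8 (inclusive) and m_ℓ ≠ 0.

166

Work shell by shell — for each n, count the (ℓ, m_ℓ) pairs that satisfy m_ℓ ≠ 0:
n=3 → 6; n=4 → 12; n=5 → 20; n=6 → 30; n=7 → 42; n=8 → 56.
Total orbitals: 6 + 12 + 20 + 30 + 42 + 56 = 166.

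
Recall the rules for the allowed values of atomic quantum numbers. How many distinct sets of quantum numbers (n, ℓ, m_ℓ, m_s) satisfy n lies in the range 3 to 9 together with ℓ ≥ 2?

Work shell by shell — for each n, count the (ℓ, m_ℓ) pairs that satisfy ℓ ≥ 2:
n=3 → 5; n=4 → 12; n=5 → 21; n=6 → 32; n=7 → 45; n=8 → 60; n=9 → 77.
Orbitals: 5 + 12 + 21 + 32 + 45 + 60 + 77 = 252. Including both spin states (m_s = ±1/2) gives 2 × 252 = 504 states.

504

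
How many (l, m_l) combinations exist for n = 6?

36

The n = 6 shell contains n² = 6² = 36 orbitals.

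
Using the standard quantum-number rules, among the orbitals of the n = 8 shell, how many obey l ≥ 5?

39

The (l, ml) pairs meeting l ≥ 5 give: l=5 → 11; l=6 → 13; l=7 → 15.
Total orbitals: 11 + 13 + 15 = 39.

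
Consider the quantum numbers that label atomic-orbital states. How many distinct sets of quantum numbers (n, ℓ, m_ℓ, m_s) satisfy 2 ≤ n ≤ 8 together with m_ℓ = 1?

56

Per-shell orbital counts meeting the constraint:
n=2 → 1; n=3 → 2; n=4 → 3; n=5 → 4; n=6 → 5; n=7 → 6; n=8 → 7.
Orbitals: 1 + 2 + 3 + 4 + 5 + 6 + 7 = 28. Including both spin states (m_s = ±1/2) gives 2 × 28 = 56 states.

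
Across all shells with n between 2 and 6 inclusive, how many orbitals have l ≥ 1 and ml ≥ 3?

10

Treat each shell separately and count matching orbitals:
n=4 → 1; n=5 → 3; n=6 → 6.
Total orbitals: 1 + 3 + 6 = 10.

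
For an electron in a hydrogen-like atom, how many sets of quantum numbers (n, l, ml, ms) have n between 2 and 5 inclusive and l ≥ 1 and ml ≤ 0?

For each n in the range, tally the orbitals obeying l ≥ 1 and ml ≤ 0:
n=2 → 2; n=3 → 5; n=4 → 9; n=5 → 14.
Orbitals: 2 + 5 + 9 + 14 = 30. Including both spin states (ms = ±1/2) gives 2 × 30 = 60 states.

60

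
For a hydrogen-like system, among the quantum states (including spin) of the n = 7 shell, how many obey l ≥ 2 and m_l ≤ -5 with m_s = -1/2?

3

For n = 7, l ranges over 0 … 6.
Contributions: l=5 → 1; l=6 → 2.
Orbitals: 1 + 2 = 3. With m_s fixed to a single value there is one state per orbital, giving 3 states.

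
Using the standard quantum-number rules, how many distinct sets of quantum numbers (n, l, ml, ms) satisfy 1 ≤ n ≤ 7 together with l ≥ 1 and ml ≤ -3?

40

Treat each shell separately and count matching orbitals:
n=4 → 1; n=5 → 3; n=6 → 6; n=7 → 10.
Orbitals: 1 + 3 + 6 + 10 = 20. Including both spin states (ms = ±1/2) gives 2 × 20 = 40 states.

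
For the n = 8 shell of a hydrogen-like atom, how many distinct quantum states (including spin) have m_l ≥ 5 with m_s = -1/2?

Orbitals with m_l ≥ 5, by l: l=5 → 1; l=6 → 2; l=7 → 3.
Orbitals: 1 + 2 + 3 = 6. With m_s fixed to a single value there is one state per orbital, giving 6 states.

6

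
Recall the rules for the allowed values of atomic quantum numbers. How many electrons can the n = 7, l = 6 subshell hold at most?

A subshell with l = 6 has 2l+1 = 13 orbitals, each holding 2 electrons (spin ±1/2), so 13 × 2 = 26.

26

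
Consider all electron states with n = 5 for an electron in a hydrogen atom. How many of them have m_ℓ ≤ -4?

2

With n = 5 the allowed ℓ are 0, 1, …, 4.
Contributions: ℓ=4 → 1.
Orbitals: 1. Each orbital carries two spin states, so 1 × 2 = 2 states.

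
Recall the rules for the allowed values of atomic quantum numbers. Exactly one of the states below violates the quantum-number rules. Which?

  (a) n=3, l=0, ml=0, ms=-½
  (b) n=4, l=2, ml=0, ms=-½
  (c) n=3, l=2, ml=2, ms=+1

(c)

(c) has ms = +1, but an electron's spin must be ±1/2.
The remaining sets (a), (b) satisfy all four rules.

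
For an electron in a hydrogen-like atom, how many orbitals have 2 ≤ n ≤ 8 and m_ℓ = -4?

For each n in the range, tally the orbitals obeying m_ℓ = -4:
n=5 → 1; n=6 → 2; n=7 → 3; n=8 → 4.
Total orbitals: 1 + 2 + 3 + 4 = 10.

10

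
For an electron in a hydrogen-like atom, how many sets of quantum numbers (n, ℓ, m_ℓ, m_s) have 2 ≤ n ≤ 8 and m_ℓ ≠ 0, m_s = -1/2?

168

Work shell by shell — for each n, count the (ℓ, m_ℓ) pairs that satisfy m_ℓ ≠ 0:
n=2 → 2; n=3 → 6; n=4 → 12; n=5 → 20; n=6 → 30; n=7 → 42; n=8 → 56.
Orbitals: 2 + 6 + 12 + 20 + 30 + 42 + 56 = 168. With m_s fixed to -1/2 there is one state per orbital, so 168 states.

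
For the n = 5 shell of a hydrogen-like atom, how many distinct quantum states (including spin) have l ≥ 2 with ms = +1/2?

Per l-value: l=2 → 5; l=3 → 7; l=4 → 9.
Orbitals: 5 + 7 + 9 = 21. With ms fixed to a single value there is one state per orbital, giving 21 states.

21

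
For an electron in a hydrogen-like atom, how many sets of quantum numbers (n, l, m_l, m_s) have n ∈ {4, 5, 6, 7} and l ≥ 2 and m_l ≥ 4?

20

Go shell by shell, enumerating (l, m_l) with l ≥ 2 and m_l ≥ 4:
n=5 → 1; n=6 → 3; n=7 → 6.
Orbitals: 1 + 3 + 6 = 10. Including both spin states (m_s = ±1/2) gives 2 × 10 = 20 states.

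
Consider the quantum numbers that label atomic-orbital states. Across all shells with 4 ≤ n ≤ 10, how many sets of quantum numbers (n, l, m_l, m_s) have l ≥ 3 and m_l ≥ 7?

20

Treat each shell separately and count matching orbitals:
n=8 → 1; n=9 → 3; n=10 → 6.
Orbitals: 1 + 3 + 6 = 10. Including both spin states (m_s = ±1/2) gives 2 × 10 = 20 states.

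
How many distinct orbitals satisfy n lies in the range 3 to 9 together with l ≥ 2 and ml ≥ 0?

Work shell by shell — for each n, count the (l, ml) pairs that satisfy l ≥ 2 and ml ≥ 0:
n=3 → 3; n=4 → 7; n=5 → 12; n=6 → 18; n=7 → 25; n=8 → 33; n=9 → 42.
Total orbitals: 3 + 7 + 12 + 18 + 25 + 33 + 42 = 140.

140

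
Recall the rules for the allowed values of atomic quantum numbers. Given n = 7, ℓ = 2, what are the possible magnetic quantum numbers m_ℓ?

-2, -1, 0, 1, 2

m_ℓ takes every integer from −ℓ to +ℓ. With ℓ = 2 that gives the 5 values -2, -1, 0, 1, 2.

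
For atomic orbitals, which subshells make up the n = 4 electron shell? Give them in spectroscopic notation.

For n = 4, l runs from 0 to 3. In spectroscopic notation l = 0,1,2,… ↔ s,p,d,f,g,h,i, so the subshells are 4s, 4p, 4d, 4f.

4s, 4p, 4d, 4f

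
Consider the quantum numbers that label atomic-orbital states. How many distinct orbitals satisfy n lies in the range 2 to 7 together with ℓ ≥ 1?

133

Work shell by shell — for each n, count the (ℓ, m_ℓ) pairs that satisfy ℓ ≥ 1:
n=2 → 3; n=3 → 8; n=4 → 15; n=5 → 24; n=6 → 35; n=7 → 48.
Total orbitals: 3 + 8 + 15 + 24 + 35 + 48 = 133.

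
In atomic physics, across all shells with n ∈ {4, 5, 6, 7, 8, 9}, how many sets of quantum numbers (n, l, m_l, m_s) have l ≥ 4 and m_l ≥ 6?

Count contributing orbitals for each principal shell:
n=7 → 1; n=8 → 3; n=9 → 6.
Orbitals: 1 + 3 + 6 = 10. Including both spin states (m_s = ±1/2) gives 2 × 10 = 20 states.

20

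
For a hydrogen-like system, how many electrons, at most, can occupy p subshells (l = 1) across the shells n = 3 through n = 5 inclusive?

18

A p subshell (l = 1) exists for every n ≥ 2, so shells n = 3, 4, 5 each contribute one — 3 subshells.
Since each p subshell holds 2(2·1+1) = 6 electrons, the total is 3 × 6 = 18.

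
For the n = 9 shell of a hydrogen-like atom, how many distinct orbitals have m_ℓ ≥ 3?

For n = 9, ℓ ranges over 0 … 8.
Per ℓ-value: ℓ=3 → 1; ℓ=4 → 2; ℓ=5 → 3; ℓ=6 → 4; ℓ=7 → 5; ℓ=8 → 6.
Total orbitals: 1 + 2 + 3 + 4 + 5 + 6 = 21.

21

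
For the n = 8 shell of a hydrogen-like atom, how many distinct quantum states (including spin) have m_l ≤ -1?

Go through l = 0, …, 7 (the values permitted for n = 8).
Orbitals with m_l ≤ -1, by l: l=1 → 1; l=2 → 2; l=3 → 3; l=4 → 4; l=5 → 5; l=6 → 6; l=7 → 7.
Orbitals: 1 + 2 + 3 + 4 + 5 + 6 + 7 = 28. Each orbital carries two spin states, so 28 × 2 = 56 states.

56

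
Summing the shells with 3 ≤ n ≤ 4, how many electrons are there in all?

Shell n has n² orbitals: 3²=9 + 4²=16 = 25 orbitals.
Two spin states per orbital: 2 × 25 = 50 electrons.

50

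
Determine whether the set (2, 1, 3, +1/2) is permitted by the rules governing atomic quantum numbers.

The magnetic quantum number must satisfy −ℓ ≤ m_ℓ ≤ ℓ. With ℓ = 1, m_ℓ can only be -1, 0, 1, so m_ℓ = 3 is forbidden.

No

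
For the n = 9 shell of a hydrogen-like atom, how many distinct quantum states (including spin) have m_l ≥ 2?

56

Go through l = 0, …, 8 (the values permitted for n = 9).
The (l, m_l) pairs meeting m_l ≥ 2 give: l=2 → 1; l=3 → 2; l=4 → 3; l=5 → 4; l=6 → 5; l=7 → 6; l=8 → 7.
Orbitals: 1 + 2 + 3 + 4 + 5 + 6 + 7 = 28. Each orbital carries two spin states, so 28 × 2 = 56 states.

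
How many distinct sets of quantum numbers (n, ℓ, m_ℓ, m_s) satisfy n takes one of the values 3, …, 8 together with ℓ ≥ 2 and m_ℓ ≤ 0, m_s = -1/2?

98

Work shell by shell — for each n, count the (ℓ, m_ℓ) pairs that satisfy ℓ ≥ 2 and m_ℓ ≤ 0:
n=3 → 3; n=4 → 7; n=5 → 12; n=6 → 18; n=7 → 25; n=8 → 33.
Orbitals: 3 + 7 + 12 + 18 + 25 + 33 = 98. With m_s fixed to -1/2 there is one state per orbital, so 98 states.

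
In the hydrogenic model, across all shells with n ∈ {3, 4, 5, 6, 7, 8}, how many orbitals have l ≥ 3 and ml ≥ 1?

65

For each n in the range, tally the orbitals obeying l ≥ 3 and ml ≥ 1:
n=4 → 3; n=5 → 7; n=6 → 12; n=7 → 18; n=8 → 25.
Total orbitals: 3 + 7 + 12 + 18 + 25 = 65.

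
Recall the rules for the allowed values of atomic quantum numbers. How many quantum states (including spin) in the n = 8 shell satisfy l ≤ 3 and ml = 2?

4

With n = 8 the allowed l are 0, 1, …, 7.
Per l-value: l=2 → 1; l=3 → 1.
Orbitals: 1 + 1 = 2. Each orbital carries two spin states, so 2 × 2 = 4 states.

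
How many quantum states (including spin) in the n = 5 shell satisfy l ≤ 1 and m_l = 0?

4

With n = 5 the allowed l are 0, 1, …, 4.
Orbitals with l ≤ 1 and m_l = 0, by l: l=0 → 1; l=1 → 1.
Orbitals: 1 + 1 = 2. Each orbital carries two spin states, so 2 × 2 = 4 states.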